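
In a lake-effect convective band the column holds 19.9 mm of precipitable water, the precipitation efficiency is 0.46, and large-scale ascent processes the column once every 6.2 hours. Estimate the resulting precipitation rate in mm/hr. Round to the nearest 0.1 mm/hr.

R ≈ 1.5 mm/hr

Each overturning extracts ε × PW = 0.46 × 19.9 = 9.154 mm.
Rate = ε·PW / τ = 9.154 / 6.2 h = 1.5 mm/hr.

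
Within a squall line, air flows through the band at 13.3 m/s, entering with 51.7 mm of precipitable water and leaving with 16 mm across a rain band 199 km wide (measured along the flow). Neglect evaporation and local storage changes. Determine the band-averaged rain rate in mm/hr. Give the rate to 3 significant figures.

R ≈ 8.59 mm/hr

Column moisture flux per unit crosswind length is F = V × PW.
Inflow: F_in = 13.3 × 51.7 = 687.61 mm·m/s
Outflow: F_out = 13.3 × 16 = 212.8 mm·m/s
Steady-state rate R = (F_in − F_out)/L = (687.61 − 212.8) / 199000 m = 2.386e-03 mm/s.
R = 2.386e-03 × 3600 = 8.59 mm/hr.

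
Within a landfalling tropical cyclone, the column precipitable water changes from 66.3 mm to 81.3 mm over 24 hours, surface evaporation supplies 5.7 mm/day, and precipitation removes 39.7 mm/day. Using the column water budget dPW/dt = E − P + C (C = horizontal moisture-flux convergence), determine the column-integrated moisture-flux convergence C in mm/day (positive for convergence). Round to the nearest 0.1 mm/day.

C ≈ 49.0 mm/day

dPW/dt = (81.3 − 66.3) mm / (24/24 day) = +15.000 mm/day.
C = dPW/dt − E + P = (+15.000) − 5.7 + 39.7 = 49.0 mm/day.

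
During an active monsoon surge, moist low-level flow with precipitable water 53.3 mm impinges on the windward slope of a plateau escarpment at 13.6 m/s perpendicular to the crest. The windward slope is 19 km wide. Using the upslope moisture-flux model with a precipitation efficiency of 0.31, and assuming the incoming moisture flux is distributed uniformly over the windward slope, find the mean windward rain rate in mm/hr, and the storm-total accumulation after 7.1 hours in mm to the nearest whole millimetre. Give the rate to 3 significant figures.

R ≈ 42.6 mm/hr; total ≈ 302 mm

Incoming column moisture flux per unit ridge length: F = V × PW = 13.6 × 53.3 = 724.88 mm·m/s.
Spread over the 19 km slope with efficiency ε = 0.31: R = ε·F/W = 0.31 × 724.88 / 19000 m = 1.183e-02 mm/s.
R = 1.183e-02 × 3600 = 42.6 mm/hr.
Over 7.1 h: total = 42.6 × 7.1 = 302.46 ≈ 302 mm.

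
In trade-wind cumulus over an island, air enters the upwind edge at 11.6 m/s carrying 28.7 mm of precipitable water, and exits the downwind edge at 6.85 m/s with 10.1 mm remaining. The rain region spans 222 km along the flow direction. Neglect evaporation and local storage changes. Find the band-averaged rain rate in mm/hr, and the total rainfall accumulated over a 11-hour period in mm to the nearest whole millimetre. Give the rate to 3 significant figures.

Column moisture flux per unit crosswind length is F = V × PW.
Inflow: F_in = 11.6 × 28.7 = 332.92 mm·m/s
Outflow: F_out = 6.85 × 10.1 = 69.185 mm·m/s
Steady-state rate R = (F_in − F_out)/L = (332.92 − 69.185) / 222000 m = 1.188e-03 mm/s.
R = 1.188e-03 × 3600 = 4.28 mm/hr.
Over 11 h: total = 4.28 × 11 = 47.08 ≈ 47 mm.

R ≈ 4.28 mm/hr; total ≈ 47 mm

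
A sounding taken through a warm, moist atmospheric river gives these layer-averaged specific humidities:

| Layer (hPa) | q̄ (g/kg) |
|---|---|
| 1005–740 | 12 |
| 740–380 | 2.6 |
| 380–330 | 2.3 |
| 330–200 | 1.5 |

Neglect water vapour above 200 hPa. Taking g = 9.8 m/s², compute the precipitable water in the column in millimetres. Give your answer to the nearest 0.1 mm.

PW ≈ 45.2 mm

Precipitable water is the column-integrated vapour mass per unit area: PW = (1/g) Σ q̄ Δp, with q in kg/kg and Δp in Pa (1 kg/m² of water = 1 mm).
Layer 1005–740 hPa: Δp = 265 hPa = 26500 Pa, q̄ = 0.012 kg/kg → 0.012 × 26500 / 9.8 = 32.45 mm
Layer 740–380 hPa: Δp = 360 hPa = 36000 Pa, q̄ = 0.0026 kg/kg → 0.0026 × 36000 / 9.8 = 9.55 mm
Layer 380–330 hPa: Δp = 50 hPa = 5000 Pa, q̄ = 0.0023 kg/kg → 0.0023 × 5000 / 9.8 = 1.17 mm
Layer 330–200 hPa: Δp = 130 hPa = 13000 Pa, q̄ = 0.0015 kg/kg → 0.0015 × 13000 / 9.8 = 1.99 mm
PW = 32.45 + 9.55 + 1.17 + 1.99 = 45.16 ≈ 45.2 mm.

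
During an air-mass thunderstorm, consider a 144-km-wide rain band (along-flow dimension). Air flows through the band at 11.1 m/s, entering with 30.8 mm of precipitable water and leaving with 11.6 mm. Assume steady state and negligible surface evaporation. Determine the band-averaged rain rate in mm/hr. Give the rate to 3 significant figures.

R ≈ 5.33 mm/hr

Column moisture flux per unit crosswind length is F = V × PW.
Inflow: F_in = 11.1 × 30.8 = 341.88 mm·m/s
Outflow: F_out = 11.1 × 11.6 = 128.76 mm·m/s
Steady-state rate R = (F_in − F_out)/L = (341.88 − 128.76) / 144000 m = 1.480e-03 mm/s.
R = 1.480e-03 × 3600 = 5.33 mm/hr.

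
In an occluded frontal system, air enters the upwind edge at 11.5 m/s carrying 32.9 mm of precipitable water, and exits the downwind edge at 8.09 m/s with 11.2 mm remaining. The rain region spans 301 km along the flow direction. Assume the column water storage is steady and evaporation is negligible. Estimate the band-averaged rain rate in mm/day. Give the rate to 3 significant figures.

R ≈ 82.6 mm/day

Column moisture flux per unit crosswind length is F = V × PW.
Inflow: F_in = 11.5 × 32.9 = 378.35 mm·m/s
Outflow: F_out = 8.09 × 11.2 = 90.608 mm·m/s
Steady-state rate R = (F_in − F_out)/L = (378.35 − 90.608) / 301000 m = 9.560e-04 mm/s.
R = 9.560e-04 × 3600 × 24 = 82.6 mm/day.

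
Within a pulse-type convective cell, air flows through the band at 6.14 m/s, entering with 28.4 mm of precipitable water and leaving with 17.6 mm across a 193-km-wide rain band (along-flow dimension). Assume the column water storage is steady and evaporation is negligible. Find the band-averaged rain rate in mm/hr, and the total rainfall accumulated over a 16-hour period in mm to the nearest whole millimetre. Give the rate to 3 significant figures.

Column moisture flux per unit crosswind length is F = V × PW.
Inflow: F_in = 6.14 × 28.4 = 174.376 mm·m/s
Outflow: F_out = 6.14 × 17.6 = 108.064 mm·m/s
Steady-state rate R = (F_in − F_out)/L = (174.376 − 108.064) / 193000 m = 3.436e-04 mm/s.
R = 3.436e-04 × 3600 = 1.24 mm/hr.
Over 16 h: total = 1.24 × 16 = 19.84 ≈ 20 mm.

R ≈ 1.24 mm/hr; total ≈ 20 mm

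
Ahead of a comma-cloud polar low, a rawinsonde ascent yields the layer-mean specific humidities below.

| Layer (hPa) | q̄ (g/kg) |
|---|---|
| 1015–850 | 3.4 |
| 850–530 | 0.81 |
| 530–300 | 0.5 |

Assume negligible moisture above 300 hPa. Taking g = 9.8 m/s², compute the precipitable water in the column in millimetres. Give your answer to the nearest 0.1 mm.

Precipitable water is the column-integrated vapour mass per unit area: PW = (1/g) Σ q̄ Δp, with q in kg/kg and Δp in Pa (1 kg/m² of water = 1 mm).
Layer 1015–850 hPa: Δp = 165 hPa = 16500 Pa, q̄ = 0.0034 kg/kg → 0.0034 × 16500 / 9.8 = 5.72 mm
Layer 850–530 hPa: Δp = 320 hPa = 32000 Pa, q̄ = 0.00081 kg/kg → 0.00081 × 32000 / 9.8 = 2.64 mm
Layer 530–300 hPa: Δp = 230 hPa = 23000 Pa, q̄ = 0.0005 kg/kg → 0.0005 × 23000 / 9.8 = 1.17 mm
PW = 5.72 + 2.64 + 1.17 = 9.53 ≈ 9.5 mm.

PW ≈ 9.5 mm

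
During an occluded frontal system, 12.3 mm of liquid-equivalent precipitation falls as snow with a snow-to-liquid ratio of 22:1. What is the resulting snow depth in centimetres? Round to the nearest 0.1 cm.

snow depth ≈ 27.1 cm

Snow depth = liquid × ratio = 12.3 mm × 22 = 270.6 mm = 27.1 cm.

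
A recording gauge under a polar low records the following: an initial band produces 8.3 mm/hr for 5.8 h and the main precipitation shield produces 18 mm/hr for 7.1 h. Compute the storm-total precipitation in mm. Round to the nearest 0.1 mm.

total ≈ 175.9 mm

Total = Σ Rᵢ Δtᵢ = 8.3 × 5.8 + 18 × 7.1
      = 48.14 + 127.8 = 175.9 mm.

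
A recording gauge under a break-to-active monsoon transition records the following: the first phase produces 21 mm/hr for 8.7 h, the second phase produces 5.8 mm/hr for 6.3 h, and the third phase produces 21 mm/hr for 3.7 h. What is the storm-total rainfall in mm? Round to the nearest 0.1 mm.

total ≈ 296.9 mm

Total = Σ Rᵢ Δtᵢ = 21 × 8.7 + 5.8 × 6.3 + 21 × 3.7
      = 182.7 + 36.54 + 77.7 = 296.9 mm.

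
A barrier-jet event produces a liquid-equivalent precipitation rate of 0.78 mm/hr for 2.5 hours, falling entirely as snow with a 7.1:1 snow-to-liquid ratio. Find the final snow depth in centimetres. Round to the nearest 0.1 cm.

Liquid-equivalent depth = 0.78 × 2.5 = 1.95 mm.
Snow depth = 1.95 mm × 7.1 = 13.845 mm = 1.4 cm.

snow depth ≈ 1.4 cm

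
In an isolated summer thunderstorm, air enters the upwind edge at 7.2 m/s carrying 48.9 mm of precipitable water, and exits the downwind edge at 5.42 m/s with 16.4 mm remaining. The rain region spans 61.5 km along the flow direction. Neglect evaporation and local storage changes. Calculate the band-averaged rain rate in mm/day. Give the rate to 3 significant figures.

R ≈ 370 mm/day

Column moisture flux per unit crosswind length is F = V × PW.
Inflow: F_in = 7.2 × 48.9 = 352.08 mm·m/s
Outflow: F_out = 5.42 × 16.4 = 88.888 mm·m/s
Steady-state rate R = (F_in − F_out)/L = (352.08 − 88.888) / 61500 m = 4.280e-03 mm/s.
R = 4.280e-03 × 3600 × 24 = 370 mm/day.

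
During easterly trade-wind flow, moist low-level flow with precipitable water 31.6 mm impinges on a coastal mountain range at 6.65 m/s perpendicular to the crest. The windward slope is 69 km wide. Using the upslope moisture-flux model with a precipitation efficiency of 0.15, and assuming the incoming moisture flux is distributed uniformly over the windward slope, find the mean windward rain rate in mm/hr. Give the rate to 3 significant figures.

Incoming column moisture flux per unit ridge length: F = V × PW = 6.65 × 31.6 = 210.14 mm·m/s.
Spread over the 69 km slope with efficiency ε = 0.15: R = ε·F/W = 0.15 × 210.14 / 69000 m = 4.568e-04 mm/s.
R = 4.568e-04 × 3600 = 1.64 mm/hr.

R ≈ 1.64 mm/hr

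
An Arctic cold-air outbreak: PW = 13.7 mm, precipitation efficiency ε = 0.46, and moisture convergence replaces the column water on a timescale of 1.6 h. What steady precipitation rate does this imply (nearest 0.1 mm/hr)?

R ≈ 3.9 mm/hr

Each overturning extracts ε × PW = 0.46 × 13.7 = 6.302 mm.
Rate = ε·PW / τ = 6.302 / 1.6 h = 3.9 mm/hr.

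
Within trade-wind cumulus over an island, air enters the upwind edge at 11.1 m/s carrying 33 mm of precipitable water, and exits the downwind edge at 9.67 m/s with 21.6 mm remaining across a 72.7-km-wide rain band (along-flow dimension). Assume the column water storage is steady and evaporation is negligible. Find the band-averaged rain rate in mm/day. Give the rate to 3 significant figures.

Column moisture flux per unit crosswind length is F = V × PW.
Inflow: F_in = 11.1 × 33 = 366.3 mm·m/s
Outflow: F_out = 9.67 × 21.6 = 208.872 mm·m/s
Steady-state rate R = (F_in − F_out)/L = (366.3 − 208.872) / 72700 m = 2.165e-03 mm/s.
R = 2.165e-03 × 3600 × 24 = 187 mm/day.

R ≈ 187 mm/day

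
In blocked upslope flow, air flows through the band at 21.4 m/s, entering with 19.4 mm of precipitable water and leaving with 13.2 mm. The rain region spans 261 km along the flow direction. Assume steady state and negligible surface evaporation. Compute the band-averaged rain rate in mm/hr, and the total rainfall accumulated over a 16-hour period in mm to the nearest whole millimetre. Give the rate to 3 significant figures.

R ≈ 1.83 mm/hr; total ≈ 29 mm

Column moisture flux per unit crosswind length is F = V × PW.
Inflow: F_in = 21.4 × 19.4 = 415.16 mm·m/s
Outflow: F_out = 21.4 × 13.2 = 282.48 mm·m/s
Steady-state rate R = (F_in − F_out)/L = (415.16 − 282.48) / 261000 m = 5.084e-04 mm/s.
R = 5.084e-04 × 3600 = 1.83 mm/hr.
Over 16 h: total = 1.83 × 16 = 29.28 ≈ 29 mm.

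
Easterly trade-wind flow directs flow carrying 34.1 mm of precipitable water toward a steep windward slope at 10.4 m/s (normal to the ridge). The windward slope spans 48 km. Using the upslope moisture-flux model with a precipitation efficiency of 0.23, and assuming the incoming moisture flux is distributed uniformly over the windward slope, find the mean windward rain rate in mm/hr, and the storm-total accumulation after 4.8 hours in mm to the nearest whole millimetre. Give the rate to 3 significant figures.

R ≈ 6.12 mm/hr; total ≈ 29 mm

Incoming column moisture flux per unit ridge length: F = V × PW = 10.4 × 34.1 = 354.64 mm·m/s.
Spread over the 48 km slope with efficiency ε = 0.23: R = ε·F/W = 0.23 × 354.64 / 48000 m = 1.699e-03 mm/s.
R = 1.699e-03 × 3600 = 6.12 mm/hr.
Over 4.8 h: total = 6.12 × 4.8 = 29.376 ≈ 29 mm.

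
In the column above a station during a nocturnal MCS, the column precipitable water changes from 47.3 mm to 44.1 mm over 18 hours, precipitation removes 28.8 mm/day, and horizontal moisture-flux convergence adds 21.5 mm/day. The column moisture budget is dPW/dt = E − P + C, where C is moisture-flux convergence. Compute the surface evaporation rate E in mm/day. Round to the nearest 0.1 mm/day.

E ≈ 3.0 mm/day

dPW/dt = (44.1 − 47.3) mm / (18/24 day) = -4.267 mm/day.
E = dPW/dt + P − C = (-4.267) + 28.8 − (21.5) = 3.0 mm/day.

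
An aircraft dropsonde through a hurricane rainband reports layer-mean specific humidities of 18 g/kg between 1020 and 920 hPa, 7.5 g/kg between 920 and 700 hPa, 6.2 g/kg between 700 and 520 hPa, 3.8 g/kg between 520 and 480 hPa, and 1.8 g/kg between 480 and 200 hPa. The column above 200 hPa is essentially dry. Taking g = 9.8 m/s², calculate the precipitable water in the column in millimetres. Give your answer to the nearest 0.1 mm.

Precipitable water is the column-integrated vapour mass per unit area: PW = (1/g) Σ q̄ Δp, with q in kg/kg and Δp in Pa (1 kg/m² of water = 1 mm).
Layer 1020–920 hPa: Δp = 100 hPa = 10000 Pa, q̄ = 0.018 kg/kg → 0.018 × 10000 / 9.8 = 18.37 mm
Layer 920–700 hPa: Δp = 220 hPa = 22000 Pa, q̄ = 0.0075 kg/kg → 0.0075 × 22000 / 9.8 = 16.84 mm
Layer 700–520 hPa: Δp = 180 hPa = 18000 Pa, q̄ = 0.0062 kg/kg → 0.0062 × 18000 / 9.8 = 11.39 mm
Layer 520–480 hPa: Δp = 40 hPa = 4000 Pa, q̄ = 0.0038 kg/kg → 0.0038 × 4000 / 9.8 = 1.55 mm
Layer 480–200 hPa: Δp = 280 hPa = 28000 Pa, q̄ = 0.0018 kg/kg → 0.0018 × 28000 / 9.8 = 5.14 mm
PW = 18.37 + 16.84 + 11.39 + 1.55 + 5.14 = 53.29 ≈ 53.3 mm.

PW ≈ 53.3 mm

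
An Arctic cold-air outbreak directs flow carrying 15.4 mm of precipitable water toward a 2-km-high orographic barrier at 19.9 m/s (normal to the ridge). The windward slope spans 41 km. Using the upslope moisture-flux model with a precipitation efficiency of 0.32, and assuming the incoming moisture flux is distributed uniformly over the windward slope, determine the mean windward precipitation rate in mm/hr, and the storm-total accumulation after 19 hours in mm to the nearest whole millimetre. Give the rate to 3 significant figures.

Incoming column moisture flux per unit ridge length: F = V × PW = 19.9 × 15.4 = 306.46 mm·m/s.
Spread over the 41 km slope with efficiency ε = 0.32: R = ε·F/W = 0.32 × 306.46 / 41000 m = 2.392e-03 mm/s.
R = 2.392e-03 × 3600 = 8.61 mm/hr.
Over 19 h: total = 8.61 × 19 = 163.59 ≈ 164 mm.

R ≈ 8.61 mm/hr; total ≈ 164 mm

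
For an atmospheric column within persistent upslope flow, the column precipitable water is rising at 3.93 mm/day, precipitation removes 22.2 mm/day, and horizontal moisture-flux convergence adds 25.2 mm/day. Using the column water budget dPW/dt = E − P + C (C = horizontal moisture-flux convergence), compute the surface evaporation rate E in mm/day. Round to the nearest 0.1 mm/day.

E ≈ 0.9 mm/day

dPW/dt = +3.93 mm/day.
E = dPW/dt + P − C = (+3.93) + 22.2 − (25.2) = 0.9 mm/day.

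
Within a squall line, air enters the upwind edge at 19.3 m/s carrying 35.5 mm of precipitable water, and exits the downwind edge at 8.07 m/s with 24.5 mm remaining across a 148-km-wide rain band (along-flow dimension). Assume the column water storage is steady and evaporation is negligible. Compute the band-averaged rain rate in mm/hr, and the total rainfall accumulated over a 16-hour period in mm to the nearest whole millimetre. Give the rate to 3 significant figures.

Column moisture flux per unit crosswind length is F = V × PW.
Inflow: F_in = 19.3 × 35.5 = 685.15 mm·m/s
Outflow: F_out = 8.07 × 24.5 = 197.715 mm·m/s
Steady-state rate R = (F_in − F_out)/L = (685.15 − 197.715) / 148000 m = 3.293e-03 mm/s.
R = 3.293e-03 × 3600 = 11.9 mm/hr.
Over 16 h: total = 11.9 × 16 = 190.4 ≈ 190 mm.

R ≈ 11.9 mm/hr; total ≈ 190 mm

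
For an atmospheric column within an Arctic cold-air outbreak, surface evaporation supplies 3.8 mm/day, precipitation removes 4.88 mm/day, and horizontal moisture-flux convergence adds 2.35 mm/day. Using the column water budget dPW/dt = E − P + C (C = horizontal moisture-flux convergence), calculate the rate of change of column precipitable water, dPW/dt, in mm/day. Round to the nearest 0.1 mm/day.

dPW/dt = E − P + C = 3.8 − 4.88 + (2.35) = 1.3 mm/day.

dPW/dt ≈ 1.3 mm/day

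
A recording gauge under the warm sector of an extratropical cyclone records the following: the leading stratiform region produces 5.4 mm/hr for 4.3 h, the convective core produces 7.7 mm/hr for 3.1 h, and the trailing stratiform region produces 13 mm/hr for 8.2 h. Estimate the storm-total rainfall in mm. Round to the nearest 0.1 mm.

total ≈ 153.7 mm

Total = Σ Rᵢ Δtᵢ = 5.4 × 4.3 + 7.7 × 3.1 + 13 × 8.2
      = 23.22 + 23.87 + 106.6 = 153.7 mm.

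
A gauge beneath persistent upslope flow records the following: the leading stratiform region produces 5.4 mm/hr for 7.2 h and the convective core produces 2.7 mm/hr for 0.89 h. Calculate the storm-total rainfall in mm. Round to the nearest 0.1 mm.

total ≈ 41.3 mm

Total = Σ Rᵢ Δtᵢ = 5.4 × 7.2 + 2.7 × 0.89
      = 38.88 + 2.403 = 41.3 mm.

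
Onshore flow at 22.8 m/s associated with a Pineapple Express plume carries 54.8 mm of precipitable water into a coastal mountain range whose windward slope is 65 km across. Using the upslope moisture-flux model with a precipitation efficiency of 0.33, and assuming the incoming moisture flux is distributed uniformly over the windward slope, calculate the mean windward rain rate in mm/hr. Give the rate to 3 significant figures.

R ≈ 22.8 mm/hr

Incoming column moisture flux per unit ridge length: F = V × PW = 22.8 × 54.8 = 1249.44 mm·m/s.
Spread over the 65 km slope with efficiency ε = 0.33: R = ε·F/W = 0.33 × 1249.44 / 65000 m = 6.343e-03 mm/s.
R = 6.343e-03 × 3600 = 22.8 mm/hr.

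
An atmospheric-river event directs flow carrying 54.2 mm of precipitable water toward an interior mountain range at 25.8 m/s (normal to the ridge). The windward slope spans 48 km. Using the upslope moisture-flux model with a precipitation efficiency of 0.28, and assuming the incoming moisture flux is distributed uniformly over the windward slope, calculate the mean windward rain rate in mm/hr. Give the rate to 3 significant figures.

R ≈ 29.4 mm/hr

Incoming column moisture flux per unit ridge length: F = V × PW = 25.8 × 54.2 = 1398.36 mm·m/s.
Spread over the 48 km slope with efficiency ε = 0.28: R = ε·F/W = 0.28 × 1398.36 / 48000 m = 8.157e-03 mm/s.
R = 8.157e-03 × 3600 = 29.4 mm/hr.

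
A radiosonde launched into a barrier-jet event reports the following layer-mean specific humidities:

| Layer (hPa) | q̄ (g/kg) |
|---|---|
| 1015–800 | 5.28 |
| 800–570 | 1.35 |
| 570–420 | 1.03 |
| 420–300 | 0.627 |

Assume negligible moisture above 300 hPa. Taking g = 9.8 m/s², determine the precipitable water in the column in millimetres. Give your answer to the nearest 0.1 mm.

PW ≈ 17.1 mm

Precipitable water is the column-integrated vapour mass per unit area: PW = (1/g) Σ q̄ Δp, with q in kg/kg and Δp in Pa (1 kg/m² of water = 1 mm).
Layer 1015–800 hPa: Δp = 215 hPa = 21500 Pa, q̄ = 0.00528 kg/kg → 0.00528 × 21500 / 9.8 = 11.58 mm
Layer 800–570 hPa: Δp = 230 hPa = 23000 Pa, q̄ = 0.00135 kg/kg → 0.00135 × 23000 / 9.8 = 3.17 mm
Layer 570–420 hPa: Δp = 150 hPa = 15000 Pa, q̄ = 0.00103 kg/kg → 0.00103 × 15000 / 9.8 = 1.58 mm
Layer 420–300 hPa: Δp = 120 hPa = 12000 Pa, q̄ = 0.000627 kg/kg → 0.000627 × 12000 / 9.8 = 0.77 mm
PW = 11.58 + 3.17 + 1.58 + 0.77 = 17.10 ≈ 17.1 mm.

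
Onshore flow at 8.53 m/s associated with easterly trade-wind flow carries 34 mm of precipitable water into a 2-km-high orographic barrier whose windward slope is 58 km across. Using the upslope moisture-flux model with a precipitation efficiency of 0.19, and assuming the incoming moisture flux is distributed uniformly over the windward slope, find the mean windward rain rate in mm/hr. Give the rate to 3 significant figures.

Incoming column moisture flux per unit ridge length: F = V × PW = 8.53 × 34 = 290.02 mm·m/s.
Spread over the 58 km slope with efficiency ε = 0.19: R = ε·F/W = 0.19 × 290.02 / 58000 m = 9.501e-04 mm/s.
R = 9.501e-04 × 3600 = 3.42 mm/hr.

R ≈ 3.42 mm/hr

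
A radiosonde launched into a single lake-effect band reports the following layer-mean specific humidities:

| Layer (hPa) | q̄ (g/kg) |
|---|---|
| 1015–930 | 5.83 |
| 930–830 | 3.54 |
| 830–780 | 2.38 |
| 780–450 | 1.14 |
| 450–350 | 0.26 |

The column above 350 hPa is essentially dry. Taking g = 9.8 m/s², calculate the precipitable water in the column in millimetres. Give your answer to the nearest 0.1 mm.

PW ≈ 14.0 mm

Precipitable water is the column-integrated vapour mass per unit area: PW = (1/g) Σ q̄ Δp, with q in kg/kg and Δp in Pa (1 kg/m² of water = 1 mm).
Layer 1015–930 hPa: Δp = 85 hPa = 8500 Pa, q̄ = 0.00583 kg/kg → 0.00583 × 8500 / 9.8 = 5.06 mm
Layer 930–830 hPa: Δp = 100 hPa = 10000 Pa, q̄ = 0.00354 kg/kg → 0.00354 × 10000 / 9.8 = 3.61 mm
Layer 830–780 hPa: Δp = 50 hPa = 5000 Pa, q̄ = 0.00238 kg/kg → 0.00238 × 5000 / 9.8 = 1.21 mm
Layer 780–450 hPa: Δp = 330 hPa = 33000 Pa, q̄ = 0.00114 kg/kg → 0.00114 × 33000 / 9.8 = 3.84 mm
Layer 450–350 hPa: Δp = 100 hPa = 10000 Pa, q̄ = 0.00026 kg/kg → 0.00026 × 10000 / 9.8 = 0.27 mm
PW = 5.06 + 3.61 + 1.21 + 3.84 + 0.27 = 13.99 ≈ 14.0 mm.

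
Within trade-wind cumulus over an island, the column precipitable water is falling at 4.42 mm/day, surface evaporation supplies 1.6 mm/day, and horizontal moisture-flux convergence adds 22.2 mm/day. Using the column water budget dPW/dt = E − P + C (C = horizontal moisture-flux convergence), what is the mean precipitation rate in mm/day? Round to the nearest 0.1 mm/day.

dPW/dt = -4.42 mm/day.
P = E + C − dPW/dt = 1.6 + (22.2) − (-4.42) = 28.2 mm/day.

P ≈ 28.2 mm/day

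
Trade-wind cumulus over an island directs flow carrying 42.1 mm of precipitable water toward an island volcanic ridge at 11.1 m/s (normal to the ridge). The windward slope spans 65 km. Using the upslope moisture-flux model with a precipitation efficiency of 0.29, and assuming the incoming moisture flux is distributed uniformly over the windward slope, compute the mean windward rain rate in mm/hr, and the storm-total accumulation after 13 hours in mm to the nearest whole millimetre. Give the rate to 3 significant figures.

R ≈ 7.51 mm/hr; total ≈ 98 mm

Incoming column moisture flux per unit ridge length: F = V × PW = 11.1 × 42.1 = 467.31 mm·m/s.
Spread over the 65 km slope with efficiency ε = 0.29: R = ε·F/W = 0.29 × 467.31 / 65000 m = 2.085e-03 mm/s.
R = 2.085e-03 × 3600 = 7.51 mm/hr.
Over 13 h: total = 7.51 × 13 = 97.63 ≈ 98 mm.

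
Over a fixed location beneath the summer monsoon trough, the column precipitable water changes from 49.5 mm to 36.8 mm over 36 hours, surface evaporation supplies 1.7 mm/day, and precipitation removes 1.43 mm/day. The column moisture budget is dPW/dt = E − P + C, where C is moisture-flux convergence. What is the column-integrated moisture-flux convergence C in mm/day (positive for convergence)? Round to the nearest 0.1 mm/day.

C ≈ -8.7 mm/day

dPW/dt = (36.8 − 49.5) mm / (36/24 day) = -8.467 mm/day.
C = dPW/dt − E + P = (-8.467) − 1.7 + 1.43 = -8.7 mm/day.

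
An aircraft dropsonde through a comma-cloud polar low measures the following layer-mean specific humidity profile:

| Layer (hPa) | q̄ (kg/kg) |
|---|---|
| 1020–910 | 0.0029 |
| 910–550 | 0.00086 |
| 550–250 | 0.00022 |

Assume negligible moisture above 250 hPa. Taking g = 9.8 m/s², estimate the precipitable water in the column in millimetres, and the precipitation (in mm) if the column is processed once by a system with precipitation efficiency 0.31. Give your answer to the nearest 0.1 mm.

Precipitable water is the column-integrated vapour mass per unit area: PW = (1/g) Σ q̄ Δp, with q in kg/kg and Δp in Pa (1 kg/m² of water = 1 mm).
Layer 1020–910 hPa: Δp = 110 hPa = 11000 Pa, q̄ = 0.0029 kg/kg → 0.0029 × 11000 / 9.8 = 3.26 mm
Layer 910–550 hPa: Δp = 360 hPa = 36000 Pa, q̄ = 0.00086 kg/kg → 0.00086 × 36000 / 9.8 = 3.16 mm
Layer 550–250 hPa: Δp = 300 hPa = 30000 Pa, q̄ = 0.00022 kg/kg → 0.00022 × 30000 / 9.8 = 0.67 mm
PW = 3.26 + 3.16 + 0.67 = 7.09 ≈ 7.1 mm.
Precipitation = ε × PW = 0.31 × 7.1 = 2.2 mm.

PW ≈ 7.1 mm; precipitation ≈ 2.2 mm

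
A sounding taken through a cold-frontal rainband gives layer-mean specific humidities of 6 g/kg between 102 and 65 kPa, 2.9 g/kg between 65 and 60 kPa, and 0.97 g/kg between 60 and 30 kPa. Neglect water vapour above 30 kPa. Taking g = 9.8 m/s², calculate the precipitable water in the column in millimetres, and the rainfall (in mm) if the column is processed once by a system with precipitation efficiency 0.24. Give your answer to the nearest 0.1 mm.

PW ≈ 27.1 mm; rainfall ≈ 6.5 mm

Precipitable water is the column-integrated vapour mass per unit area: PW = (1/g) Σ q̄ Δp, with q in kg/kg and Δp in Pa (1 kg/m² of water = 1 mm).
Layer 102–65 kPa: Δp = 370 hPa = 37000 Pa, q̄ = 0.006 kg/kg → 0.006 × 37000 / 9.8 = 22.65 mm
Layer 65–60 kPa: Δp = 50 hPa = 5000 Pa, q̄ = 0.0029 kg/kg → 0.0029 × 5000 / 9.8 = 1.48 mm
Layer 60–30 kPa: Δp = 300 hPa = 30000 Pa, q̄ = 0.00097 kg/kg → 0.00097 × 30000 / 9.8 = 2.97 mm
PW = 22.65 + 1.48 + 2.97 = 27.10 ≈ 27.1 mm.
Rainfall = ε × PW = 0.24 × 27.1 = 6.5 mm.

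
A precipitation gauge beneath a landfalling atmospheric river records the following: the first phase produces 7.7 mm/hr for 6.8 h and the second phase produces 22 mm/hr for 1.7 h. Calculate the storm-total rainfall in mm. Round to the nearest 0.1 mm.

total ≈ 89.8 mm

Total = Σ Rᵢ Δtᵢ = 7.7 × 6.8 + 22 × 1.7
      = 52.36 + 37.4 = 89.8 mm.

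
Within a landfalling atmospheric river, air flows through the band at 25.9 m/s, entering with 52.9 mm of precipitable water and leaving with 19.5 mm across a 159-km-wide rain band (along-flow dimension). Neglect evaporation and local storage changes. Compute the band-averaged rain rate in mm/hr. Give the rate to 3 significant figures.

Column moisture flux per unit crosswind length is F = V × PW.
Inflow: F_in = 25.9 × 52.9 = 1370.11 mm·m/s
Outflow: F_out = 25.9 × 19.5 = 505.05 mm·m/s
Steady-state rate R = (F_in − F_out)/L = (1370.11 − 505.05) / 159000 m = 5.441e-03 mm/s.
R = 5.441e-03 × 3600 = 19.6 mm/hr.

R ≈ 19.6 mm/hr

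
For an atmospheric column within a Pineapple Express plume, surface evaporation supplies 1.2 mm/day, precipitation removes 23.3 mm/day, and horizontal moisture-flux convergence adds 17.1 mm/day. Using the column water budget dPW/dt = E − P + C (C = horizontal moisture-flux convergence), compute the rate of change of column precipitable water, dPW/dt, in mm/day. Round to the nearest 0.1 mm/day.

dPW/dt ≈ -5.0 mm/day

dPW/dt = E − P + C = 1.2 − 23.3 + (17.1) = -5.0 mm/day.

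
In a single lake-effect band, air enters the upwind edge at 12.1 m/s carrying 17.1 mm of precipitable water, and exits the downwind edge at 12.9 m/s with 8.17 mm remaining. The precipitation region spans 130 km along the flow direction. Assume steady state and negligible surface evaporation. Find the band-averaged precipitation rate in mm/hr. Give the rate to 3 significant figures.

R ≈ 2.81 mm/hr

Column moisture flux per unit crosswind length is F = V × PW.
Inflow: F_in = 12.1 × 17.1 = 206.91 mm·m/s
Outflow: F_out = 12.9 × 8.17 = 105.393 mm·m/s
Steady-state rate R = (F_in − F_out)/L = (206.91 − 105.393) / 130000 m = 7.809e-04 mm/s.
R = 7.809e-04 × 3600 = 2.81 mm/hr.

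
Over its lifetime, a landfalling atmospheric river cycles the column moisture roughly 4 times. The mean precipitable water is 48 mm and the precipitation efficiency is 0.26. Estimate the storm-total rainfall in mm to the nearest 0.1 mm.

rainfall ≈ 49.9 mm

Each cycle deposits ε × PW = 0.26 × 48 = 12.48 mm.
Over 4 cycles: 4 × 12.48 = 49.9 mm.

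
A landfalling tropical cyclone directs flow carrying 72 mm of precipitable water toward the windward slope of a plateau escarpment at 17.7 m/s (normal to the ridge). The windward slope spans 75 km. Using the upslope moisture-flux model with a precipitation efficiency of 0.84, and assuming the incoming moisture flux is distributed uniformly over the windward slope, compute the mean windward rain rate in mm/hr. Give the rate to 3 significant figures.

Incoming column moisture flux per unit ridge length: F = V × PW = 17.7 × 72 = 1274.4 mm·m/s.
Spread over the 75 km slope with efficiency ε = 0.84: R = ε·F/W = 0.84 × 1274.4 / 75000 m = 1.427e-02 mm/s.
R = 1.427e-02 × 3600 = 51.4 mm/hr.

R ≈ 51.4 mm/hr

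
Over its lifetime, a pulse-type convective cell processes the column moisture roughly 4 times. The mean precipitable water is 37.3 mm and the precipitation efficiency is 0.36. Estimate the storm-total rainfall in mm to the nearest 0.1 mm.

rainfall ≈ 53.7 mm

Each cycle deposits ε × PW = 0.36 × 37.3 = 13.428 mm.
Over 4 cycles: 4 × 13.428 = 53.7 mm.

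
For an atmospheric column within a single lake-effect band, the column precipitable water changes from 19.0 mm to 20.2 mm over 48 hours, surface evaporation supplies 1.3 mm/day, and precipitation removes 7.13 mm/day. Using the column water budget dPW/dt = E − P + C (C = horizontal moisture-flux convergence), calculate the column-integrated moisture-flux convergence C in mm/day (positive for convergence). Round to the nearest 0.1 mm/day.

dPW/dt = (20.2 − 19.0) mm / (48/24 day) = +0.600 mm/day.
C = dPW/dt − E + P = (+0.600) − 1.3 + 7.13 = 6.4 mm/day.

C ≈ 6.4 mm/day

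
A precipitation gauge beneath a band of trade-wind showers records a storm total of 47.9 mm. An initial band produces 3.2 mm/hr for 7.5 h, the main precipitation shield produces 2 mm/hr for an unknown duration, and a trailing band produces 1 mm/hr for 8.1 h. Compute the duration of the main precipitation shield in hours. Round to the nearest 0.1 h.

duration ≈ 7.9 h

Known phases: 3.2 × 7.5 + 1 × 8.1 = 24 + 8.1 = 32.1 mm.
Remaining depth = 47.9 − 32.1 = 15.8 mm.
Duration = 15.8 / 2 = 7.9 h.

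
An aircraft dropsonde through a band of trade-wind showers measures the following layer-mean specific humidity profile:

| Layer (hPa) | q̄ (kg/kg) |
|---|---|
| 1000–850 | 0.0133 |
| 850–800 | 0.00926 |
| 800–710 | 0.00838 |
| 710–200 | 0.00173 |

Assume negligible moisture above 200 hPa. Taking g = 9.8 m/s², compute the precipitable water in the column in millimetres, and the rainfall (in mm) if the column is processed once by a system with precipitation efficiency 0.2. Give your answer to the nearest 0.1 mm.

Precipitable water is the column-integrated vapour mass per unit area: PW = (1/g) Σ q̄ Δp, with q in kg/kg and Δp in Pa (1 kg/m² of water = 1 mm).
Layer 1000–850 hPa: Δp = 150 hPa = 15000 Pa, q̄ = 0.0133 kg/kg → 0.0133 × 15000 / 9.8 = 20.36 mm
Layer 850–800 hPa: Δp = 50 hPa = 5000 Pa, q̄ = 0.00926 kg/kg → 0.00926 × 5000 / 9.8 = 4.72 mm
Layer 800–710 hPa: Δp = 90 hPa = 9000 Pa, q̄ = 0.00838 kg/kg → 0.00838 × 9000 / 9.8 = 7.70 mm
Layer 710–200 hPa: Δp = 510 hPa = 51000 Pa, q̄ = 0.00173 kg/kg → 0.00173 × 51000 / 9.8 = 9.00 mm
PW = 20.36 + 4.72 + 7.70 + 9.00 = 41.78 ≈ 41.8 mm.
Rainfall = ε × PW = 0.2 × 41.8 = 8.4 mm.

PW ≈ 41.8 mm; rainfall ≈ 8.4 mm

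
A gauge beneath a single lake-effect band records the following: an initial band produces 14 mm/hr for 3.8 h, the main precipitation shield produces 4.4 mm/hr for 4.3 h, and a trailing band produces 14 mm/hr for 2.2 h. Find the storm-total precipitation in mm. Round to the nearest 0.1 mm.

Total = Σ Rᵢ Δtᵢ = 14 × 3.8 + 4.4 × 4.3 + 14 × 2.2
      = 53.2 + 18.92 + 30.8 = 102.9 mm.

total ≈ 102.9 mm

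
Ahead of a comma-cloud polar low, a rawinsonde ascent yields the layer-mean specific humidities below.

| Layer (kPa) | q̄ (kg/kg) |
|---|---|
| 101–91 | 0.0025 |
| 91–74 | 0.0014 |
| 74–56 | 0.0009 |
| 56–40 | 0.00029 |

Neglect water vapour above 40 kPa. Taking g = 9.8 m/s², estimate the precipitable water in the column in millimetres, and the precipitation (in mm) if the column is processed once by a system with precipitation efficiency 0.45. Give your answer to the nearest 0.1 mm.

PW ≈ 7.1 mm; precipitation ≈ 3.2 mm

Precipitable water is the column-integrated vapour mass per unit area: PW = (1/g) Σ q̄ Δp, with q in kg/kg and Δp in Pa (1 kg/m² of water = 1 mm).
Layer 101–91 kPa: Δp = 100 hPa = 10000 Pa, q̄ = 0.0025 kg/kg → 0.0025 × 10000 / 9.8 = 2.55 mm
Layer 91–74 kPa: Δp = 170 hPa = 17000 Pa, q̄ = 0.0014 kg/kg → 0.0014 × 17000 / 9.8 = 2.43 mm
Layer 74–56 kPa: Δp = 180 hPa = 18000 Pa, q̄ = 0.0009 kg/kg → 0.0009 × 18000 / 9.8 = 1.65 mm
Layer 56–40 kPa: Δp = 160 hPa = 16000 Pa, q̄ = 0.00029 kg/kg → 0.00029 × 16000 / 9.8 = 0.47 mm
PW = 2.55 + 2.43 + 1.65 + 0.47 = 7.10 ≈ 7.1 mm.
Precipitation = ε × PW = 0.45 × 7.1 = 3.2 mm.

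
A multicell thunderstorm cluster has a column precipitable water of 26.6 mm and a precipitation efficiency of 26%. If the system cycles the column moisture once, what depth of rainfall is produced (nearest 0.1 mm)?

Rainfall = ε × PW = 0.26 × 26.6 = 6.9 mm.

rainfall ≈ 6.9 mm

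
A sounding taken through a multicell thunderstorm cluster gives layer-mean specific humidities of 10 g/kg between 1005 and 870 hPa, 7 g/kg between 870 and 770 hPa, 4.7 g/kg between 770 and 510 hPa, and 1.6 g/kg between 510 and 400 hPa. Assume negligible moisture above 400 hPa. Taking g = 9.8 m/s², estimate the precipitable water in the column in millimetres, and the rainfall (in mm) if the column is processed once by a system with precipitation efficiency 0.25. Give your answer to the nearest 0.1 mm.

PW ≈ 35.2 mm; rainfall ≈ 8.8 mm

Precipitable water is the column-integrated vapour mass per unit area: PW = (1/g) Σ q̄ Δp, with q in kg/kg and Δp in Pa (1 kg/m² of water = 1 mm).
Layer 1005–870 hPa: Δp = 135 hPa = 13500 Pa, q̄ = 0.01 kg/kg → 0.01 × 13500 / 9.8 = 13.78 mm
Layer 870–770 hPa: Δp = 100 hPa = 10000 Pa, q̄ = 0.007 kg/kg → 0.007 × 10000 / 9.8 = 7.14 mm
Layer 770–510 hPa: Δp = 260 hPa = 26000 Pa, q̄ = 0.0047 kg/kg → 0.0047 × 26000 / 9.8 = 12.47 mm
Layer 510–400 hPa: Δp = 110 hPa = 11000 Pa, q̄ = 0.0016 kg/kg → 0.0016 × 11000 / 9.8 = 1.80 mm
PW = 13.78 + 7.14 + 12.47 + 1.80 = 35.19 ≈ 35.2 mm.
Rainfall = ε × PW = 0.25 × 35.2 = 8.8 mm.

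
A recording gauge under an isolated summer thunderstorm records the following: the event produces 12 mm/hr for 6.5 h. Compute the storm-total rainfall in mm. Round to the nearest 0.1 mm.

Total = Σ Rᵢ Δtᵢ = 12 × 6.5
      = 78 = 78.0 mm.

total ≈ 78.0 mm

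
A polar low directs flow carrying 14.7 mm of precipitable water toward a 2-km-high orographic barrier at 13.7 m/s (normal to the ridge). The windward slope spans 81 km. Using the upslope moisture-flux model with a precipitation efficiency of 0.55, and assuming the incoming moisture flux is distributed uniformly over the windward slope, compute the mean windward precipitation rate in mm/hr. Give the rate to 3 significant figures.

R ≈ 4.92 mm/hr

Incoming column moisture flux per unit ridge length: F = V × PW = 13.7 × 14.7 = 201.39 mm·m/s.
Spread over the 81 km slope with efficiency ε = 0.55: R = ε·F/W = 0.55 × 201.39 / 81000 m = 1.367e-03 mm/s.
R = 1.367e-03 × 3600 = 4.92 mm/hr.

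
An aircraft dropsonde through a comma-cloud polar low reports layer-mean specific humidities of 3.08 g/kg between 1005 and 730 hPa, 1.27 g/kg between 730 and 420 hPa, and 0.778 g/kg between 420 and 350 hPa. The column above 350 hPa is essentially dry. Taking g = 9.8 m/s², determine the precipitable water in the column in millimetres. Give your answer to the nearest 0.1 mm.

Precipitable water is the column-integrated vapour mass per unit area: PW = (1/g) Σ q̄ Δp, with q in kg/kg and Δp in Pa (1 kg/m² of water = 1 mm).
Layer 1005–730 hPa: Δp = 275 hPa = 27500 Pa, q̄ = 0.00308 kg/kg → 0.00308 × 27500 / 9.8 = 8.64 mm
Layer 730–420 hPa: Δp = 310 hPa = 31000 Pa, q̄ = 0.00127 kg/kg → 0.00127 × 31000 / 9.8 = 4.02 mm
Layer 420–350 hPa: Δp = 70 hPa = 7000 Pa, q̄ = 0.000778 kg/kg → 0.000778 × 7000 / 9.8 = 0.56 mm
PW = 8.64 + 4.02 + 0.56 = 13.22 ≈ 13.2 mm.

PW ≈ 13.2 mm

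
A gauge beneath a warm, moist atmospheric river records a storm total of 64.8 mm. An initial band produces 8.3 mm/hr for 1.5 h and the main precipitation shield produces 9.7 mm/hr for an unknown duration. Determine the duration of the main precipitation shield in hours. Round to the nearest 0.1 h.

Known phases: 8.3 × 1.5 = 12.45 mm.
Remaining depth = 64.8 − 12.45 = 52.35 mm.
Duration = 52.35 / 9.7 = 5.4 h.

duration ≈ 5.4 h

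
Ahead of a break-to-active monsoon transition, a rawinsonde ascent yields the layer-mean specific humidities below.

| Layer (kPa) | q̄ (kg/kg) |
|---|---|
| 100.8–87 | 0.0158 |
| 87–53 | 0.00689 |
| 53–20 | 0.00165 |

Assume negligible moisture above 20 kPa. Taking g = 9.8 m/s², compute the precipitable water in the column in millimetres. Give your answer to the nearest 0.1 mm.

PW ≈ 51.7 mm

Precipitable water is the column-integrated vapour mass per unit area: PW = (1/g) Σ q̄ Δp, with q in kg/kg and Δp in Pa (1 kg/m² of water = 1 mm).
Layer 100.8–87 kPa: Δp = 138 hPa = 13800 Pa, q̄ = 0.0158 kg/kg → 0.0158 × 13800 / 9.8 = 22.25 mm
Layer 87–53 kPa: Δp = 340 hPa = 34000 Pa, q̄ = 0.00689 kg/kg → 0.00689 × 34000 / 9.8 = 23.90 mm
Layer 53–20 kPa: Δp = 330 hPa = 33000 Pa, q̄ = 0.00165 kg/kg → 0.00165 × 33000 / 9.8 = 5.56 mm
PW = 22.25 + 23.90 + 5.56 = 51.71 ≈ 51.7 mm.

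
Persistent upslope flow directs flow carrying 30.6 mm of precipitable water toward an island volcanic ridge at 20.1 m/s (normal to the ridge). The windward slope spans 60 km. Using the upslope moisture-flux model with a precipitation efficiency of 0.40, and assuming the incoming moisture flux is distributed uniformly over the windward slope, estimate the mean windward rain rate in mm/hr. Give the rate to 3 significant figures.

Incoming column moisture flux per unit ridge length: F = V × PW = 20.1 × 30.6 = 615.06 mm·m/s.
Spread over the 60 km slope with efficiency ε = 0.40: R = ε·F/W = 0.40 × 615.06 / 60000 m = 4.100e-03 mm/s.
R = 4.100e-03 × 3600 = 14.8 mm/hr.

R ≈ 14.8 mm/hr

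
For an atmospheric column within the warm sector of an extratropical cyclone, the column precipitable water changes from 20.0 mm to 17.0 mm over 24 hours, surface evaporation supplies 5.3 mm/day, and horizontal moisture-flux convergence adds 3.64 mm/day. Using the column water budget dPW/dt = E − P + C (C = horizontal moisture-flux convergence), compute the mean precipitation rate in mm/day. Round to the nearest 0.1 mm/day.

dPW/dt = (17.0 − 20.0) mm / (24/24 day) = -3.000 mm/day.
P = E + C − dPW/dt = 5.3 + (3.64) − (-3.000) = 11.9 mm/day.

P ≈ 11.9 mm/day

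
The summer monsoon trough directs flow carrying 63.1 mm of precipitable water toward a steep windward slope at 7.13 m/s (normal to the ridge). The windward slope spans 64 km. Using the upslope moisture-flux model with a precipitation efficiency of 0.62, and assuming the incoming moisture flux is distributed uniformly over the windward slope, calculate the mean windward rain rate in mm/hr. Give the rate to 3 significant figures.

R ≈ 15.7 mm/hr

Incoming column moisture flux per unit ridge length: F = V × PW = 7.13 × 63.1 = 449.903 mm·m/s.
Spread over the 64 km slope with efficiency ε = 0.62: R = ε·F/W = 0.62 × 449.903 / 64000 m = 4.358e-03 mm/s.
R = 4.358e-03 × 3600 = 15.7 mm/hr.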